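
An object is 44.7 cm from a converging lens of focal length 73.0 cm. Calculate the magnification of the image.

1/d_i = 1/f − 1/d_o = 1/(73.00) − 1/(44.7) = -0.008673, so d_i = -115.3 cm.
m = −d_i/d_o = −(-115.3)/(44.7) = +2.58.
The image is virtual, upright and enlarged, on the same side as the object.

m = +2.58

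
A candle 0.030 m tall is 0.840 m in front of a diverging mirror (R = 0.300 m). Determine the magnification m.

f = R/2 = 0.300/2 = 0.1500 m; for a diverging mirror, f = -0.1500 m.
1/d_i = 1/f − 1/d_o = 1/(-0.1500) − 1/(0.840) = -7.857, so d_i = -0.1273 m.
m = −d_i/d_o = −(-0.1273)/(0.840) = +0.152.
The image is virtual, upright and reduced, behind the mirror.

m = +0.152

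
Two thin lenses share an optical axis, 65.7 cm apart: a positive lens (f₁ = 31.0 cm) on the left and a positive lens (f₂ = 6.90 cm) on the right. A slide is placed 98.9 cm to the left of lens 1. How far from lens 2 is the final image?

Lens 1: 1/d_i1 = 1/f₁ − 1/d_o1 = 1/(31.0) − 1/(98.9) = 0.02215, so d_i1 = 45.15 cm.
The intermediate image is 45.15 cm to the right of lens 1, which is 65.7 − (45.15) = 20.55 cm to the left of lens 2, so d_o2 = +20.55 cm.
Lens 2: 1/d_i2 = 1/f₂ − 1/d_o2 = 1/(6.90) − 1/(20.55) = 0.09627, so d_i2 = 10.4 cm.
The final image is real, 10.4 cm to the right of lens 2 (overall magnification ≈ 0.23).

10.4 cm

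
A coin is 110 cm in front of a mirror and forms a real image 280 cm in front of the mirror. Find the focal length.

f = 79.0 cm (concave)

Real image ⇒ d_i = +280 cm.
1/f = 1/d_o + 1/d_i = 1/(110) + 1/(280) = 0.01266, so f = 79.0 cm.
Since f is positive, the mirror is concave.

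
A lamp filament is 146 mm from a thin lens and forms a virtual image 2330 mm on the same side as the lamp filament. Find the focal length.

f = 156 mm (converging)

Virtual image ⇒ d_i = −2330 mm.
1/f = 1/d_o + 1/d_i = 1/(146) + 1/(-2330) = 0.006420, so f = 156 mm.
Since f is positive, the thin lens is converging.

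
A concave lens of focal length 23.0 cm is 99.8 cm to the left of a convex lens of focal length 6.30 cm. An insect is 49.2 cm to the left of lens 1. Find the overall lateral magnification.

m = -0.0184

f₁ = −23.0 cm (diverging).
Lens 1: 1/d_i1 = 1/(-23.0) − 1/(49.2) = -0.06380, so d_i1 = -15.67 cm; m₁ = −d_i1/d_o1 = +0.3185.
d_o2 = 99.8 − (-15.67) = 115.5 cm.
Lens 2: 1/d_i2 = 1/(6.30) − 1/(115.5) = 0.1501, so d_i2 = 6.663 cm; m₂ = −d_i2/d_o2 = -0.05769.
m = m₁·m₂ = (+0.3185)(-0.05769) = -0.0184.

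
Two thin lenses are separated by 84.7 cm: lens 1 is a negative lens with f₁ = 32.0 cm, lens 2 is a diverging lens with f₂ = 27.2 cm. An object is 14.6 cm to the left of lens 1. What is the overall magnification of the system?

m = +0.153

f₁ = −32.0 cm (diverging).
Lens 1: 1/d_i1 = 1/(-32.0) − 1/(14.6) = -0.09974, so d_i1 = -10.03 cm; m₁ = −d_i1/d_o1 = +0.6870.
d_o2 = 84.7 − (-10.03) = 94.73 cm.
f₂ = −27.2 cm (diverging).
Lens 2: 1/d_i2 = 1/(-27.2) − 1/(94.73) = -0.04732, so d_i2 = -21.13 cm; m₂ = −d_i2/d_o2 = +0.2231.
m = m₁·m₂ = (+0.6870)(+0.2231) = +0.153.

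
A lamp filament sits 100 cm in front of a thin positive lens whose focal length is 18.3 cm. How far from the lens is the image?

Thin-lens equation: 1/v = 1/f − 1/u = 1/(18.30) − 1/(100) = 0.05464 − 0.01000 = 0.04464, so v = 22.4 cm.
The image is real, inverted and reduced, on the far side of the lens.

22.4 cm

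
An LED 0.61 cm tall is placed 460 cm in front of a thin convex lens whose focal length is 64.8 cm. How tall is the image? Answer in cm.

1/d_i = 1/f − 1/d_o = 1/(64.80) − 1/(460) = 0.01326, so d_i = 75.43 cm.
m = −d_i/d_o = -0.1640.
|h_i| = |m|·h_o = 0.1640 × 0.61 = 0.100 cm. The image is real, inverted and reduced, on the far side of the lens.

0.100 cm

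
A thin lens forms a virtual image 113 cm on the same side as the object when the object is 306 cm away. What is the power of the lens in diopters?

Virtual image ⇒ d_i = −113 cm.
1/f = 1/d_o + 1/d_i = 1/(306) + 1/(-113) = -0.005582 cm⁻¹.
f = -179.2 cm = -1.792 m, so P = 1/f = -0.558 D.

P = -0.558 D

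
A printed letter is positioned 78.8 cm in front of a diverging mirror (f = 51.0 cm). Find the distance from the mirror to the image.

For a diverging mirror, f = -51.0 cm.
Mirror equation: 1/q = 1/f − 1/p = 1/(-51.00) − 1/(78.8) = -0.01961 − 0.01269 = -0.03230, so q = -31.0 cm.
The image is virtual, upright and reduced, behind the mirror.

31.0 cm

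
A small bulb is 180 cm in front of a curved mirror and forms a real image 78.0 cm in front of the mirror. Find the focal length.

Real image ⇒ d_i = +78.0 cm.
1/f = 1/d_o + 1/d_i = 1/(180) + 1/(78.0) = 0.01838, so f = 54.4 cm.
Since f is positive, the curved mirror is concave.

f = 54.4 cm (concave)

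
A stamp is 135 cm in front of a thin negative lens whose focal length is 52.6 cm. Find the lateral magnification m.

For a negative lens, f = -52.6 cm.
1/d_i = 1/f − 1/d_o = 1/(-52.60) − 1/(135) = -0.02642, so d_i = -37.85 cm.
m = −d_i/d_o = −(-37.85)/(135) = +0.280.
The image is virtual, upright and reduced, on the same side as the object.

m = +0.280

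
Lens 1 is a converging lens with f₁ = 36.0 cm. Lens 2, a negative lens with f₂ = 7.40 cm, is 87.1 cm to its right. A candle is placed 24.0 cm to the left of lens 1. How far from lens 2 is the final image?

Lens 1: 1/d_i1 = 1/f₁ − 1/d_o1 = 1/(36.0) − 1/(24.0) = -0.01389, so d_i1 = -72.00 cm.
The intermediate image is 72.00 cm to the left of lens 1 (virtual), which is 87.1 − (-72.00) = 159.1 cm to the left of lens 2, so d_o2 = +159.1 cm.
Lens 2 is diverging, so f₂ = −7.40 cm.
Lens 2: 1/d_i2 = 1/f₂ − 1/d_o2 = 1/(-7.40) − 1/(159.1) = -0.1414, so d_i2 = -7.07 cm.
The final image is virtual, 7.07 cm to the left of lens 2 (overall magnification ≈ 0.13).

7.07 cm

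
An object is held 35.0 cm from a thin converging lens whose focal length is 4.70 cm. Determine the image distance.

Thin-lens equation: 1/d_i = 1/f − 1/d_o = 1/(4.700) − 1/(35.0) = 0.2128 − 0.02857 = 0.1842, so d_i = 5.43 cm.
The image is real, inverted and reduced, on the far side of the lens.

5.43 cm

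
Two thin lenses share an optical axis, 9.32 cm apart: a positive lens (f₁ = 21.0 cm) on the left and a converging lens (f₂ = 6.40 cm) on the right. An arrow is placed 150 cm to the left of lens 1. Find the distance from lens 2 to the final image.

Lens 1: 1/d_i1 = 1/f₁ − 1/d_o1 = 1/(21.0) − 1/(150) = 0.04095, so d_i1 = 24.42 cm.
The intermediate image is 24.42 cm to the right of lens 1, which lies 15.10 cm to the right of lens 2 — a virtual object — so d_o2 = −15.10 cm.
Lens 2: 1/d_i2 = 1/f₂ − 1/d_o2 = 1/(6.40) − 1/(-15.10) = 0.2225, so d_i2 = 4.49 cm.
The final image is real, 4.49 cm to the right of lens 2 (overall magnification ≈ -0.048).

4.49 cm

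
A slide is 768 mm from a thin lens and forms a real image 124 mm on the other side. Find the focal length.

Real image ⇒ d_i = +124 mm.
1/f = 1/d_o + 1/d_i = 1/(768) + 1/(124) = 0.009367, so f = 107 mm.
Since f is positive, the thin lens is converging.

f = 107 mm (converging)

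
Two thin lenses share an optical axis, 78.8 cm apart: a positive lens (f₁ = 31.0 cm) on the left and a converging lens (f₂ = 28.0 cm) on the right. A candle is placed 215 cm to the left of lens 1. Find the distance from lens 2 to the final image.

81.8 cm

Lens 1: 1/d_i1 = 1/f₁ − 1/d_o1 = 1/(31.0) − 1/(215) = 0.02761, so d_i1 = 36.22 cm.
The intermediate image is 36.22 cm to the right of lens 1, which is 78.8 − (36.22) = 42.58 cm to the left of lens 2, so d_o2 = +42.58 cm.
Lens 2: 1/d_i2 = 1/f₂ − 1/d_o2 = 1/(28.0) − 1/(42.58) = 0.01223, so d_i2 = 81.8 cm.
The final image is real, 81.8 cm to the right of lens 2 (overall magnification ≈ 0.32).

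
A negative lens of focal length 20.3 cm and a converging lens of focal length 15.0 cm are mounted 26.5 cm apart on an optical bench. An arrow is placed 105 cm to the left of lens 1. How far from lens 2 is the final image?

22.9 cm

Lens 1 is diverging, so f₁ = −20.3 cm.
Lens 1: 1/d_i1 = 1/f₁ − 1/d_o1 = 1/(-20.3) − 1/(105) = -0.05878, so d_i1 = -17.01 cm.
The intermediate image is 17.01 cm to the left of lens 1 (virtual), which is 26.5 − (-17.01) = 43.51 cm to the left of lens 2, so d_o2 = +43.51 cm.
Lens 2: 1/d_i2 = 1/f₂ − 1/d_o2 = 1/(15.0) − 1/(43.51) = 0.04368, so d_i2 = 22.9 cm.
The final image is real, 22.9 cm to the right of lens 2 (overall magnification ≈ -0.085).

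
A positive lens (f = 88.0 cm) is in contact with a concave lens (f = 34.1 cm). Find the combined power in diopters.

P₁ = 1/f₁ = 1/(0.880 m) = +1.136 D; P₂ = 1/f₂ = 1/(-0.341 m) = -2.933 D.
For thin lenses in contact, P = P₁ + P₂ = (+1.136) + (-2.933) = -1.80 D.

P = -1.80 D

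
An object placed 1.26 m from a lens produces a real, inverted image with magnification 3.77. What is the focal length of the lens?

f = 0.996 m (converging)

m = −d_i/d_o ⇒ d_i = −m·d_o = −(-3.77)·(1.26) = 4.750 m.
1/f = 1/d_o + 1/d_i = 1/(1.26) + 1/(4.750) = 1.004, so f = 0.996 m.
Since f is positive, the lens is converging.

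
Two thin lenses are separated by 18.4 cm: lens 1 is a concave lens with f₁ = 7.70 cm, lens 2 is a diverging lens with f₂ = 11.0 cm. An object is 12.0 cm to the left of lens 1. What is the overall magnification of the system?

f₁ = −7.70 cm (diverging).
Lens 1: 1/d_i1 = 1/(-7.70) − 1/(12.0) = -0.2132, so d_i1 = -4.690 cm; m₁ = −d_i1/d_o1 = +0.3908.
d_o2 = 18.4 − (-4.690) = 23.09 cm.
f₂ = −11.0 cm (diverging).
Lens 2: 1/d_i2 = 1/(-11.0) − 1/(23.09) = -0.1342, so d_i2 = -7.451 cm; m₂ = −d_i2/d_o2 = +0.3227.
m = m₁·m₂ = (+0.3908)(+0.3227) = +0.126.

m = +0.126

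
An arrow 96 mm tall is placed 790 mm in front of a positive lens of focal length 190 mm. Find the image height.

1/d_i = 1/f − 1/d_o = 1/(190.0) − 1/(790) = 0.003997, so d_i = 250.2 mm.
m = −d_i/d_o = -0.3167.
|h_i| = |m|·h_o = 0.3167 × 96 = 30.4 mm. The image is real, inverted and reduced, on the far side of the lens.

30.4 mm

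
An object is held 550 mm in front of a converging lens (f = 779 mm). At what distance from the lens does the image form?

1870 mm

Lens equation: 1/d_i = 1/f − 1/d_o = 1/(779.0) − 1/(550) = 0.001284 − 0.001818 = -0.0005345, so d_i = -1870 mm.
The image is virtual, upright and enlarged, on the same side as the object.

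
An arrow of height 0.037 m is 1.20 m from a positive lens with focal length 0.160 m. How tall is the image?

1/d_i = 1/f − 1/d_o = 1/(0.1600) − 1/(1.20) = 5.417, so d_i = 0.1846 m.
m = −d_i/d_o = -0.1538.
|h_i| = |m|·h_o = 0.1538 × 0.037 = 0.00569 m. The image is real, inverted and reduced, on the far side of the lens.

0.00569 m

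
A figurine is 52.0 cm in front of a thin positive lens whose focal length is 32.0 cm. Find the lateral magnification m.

m = -1.60

1/d_i = 1/f − 1/d_o = 1/(32.00) − 1/(52.0) = 0.01202, so d_i = 83.20 cm.
m = −d_i/d_o = −(83.20)/(52.0) = -1.60.
The image is real, inverted and enlarged, on the far side of the lens.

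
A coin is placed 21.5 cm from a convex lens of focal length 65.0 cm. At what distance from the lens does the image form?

Lens equation: 1/q = 1/f − 1/p = 1/(65.00) − 1/(21.5) = 0.01538 − 0.04651 = -0.03113, so q = -32.1 cm.
The image is virtual, upright and enlarged, on the same side as the object.

32.1 cm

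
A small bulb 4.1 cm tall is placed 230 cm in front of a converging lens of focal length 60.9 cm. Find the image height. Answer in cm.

1.48 cm

1/d_i = 1/f − 1/d_o = 1/(60.90) − 1/(230) = 0.01207, so d_i = 82.83 cm.
m = −d_i/d_o = -0.3601.
|h_i| = |m|·h_o = 0.3601 × 4.1 = 1.48 cm. The image is real, inverted and reduced, on the far side of the lens.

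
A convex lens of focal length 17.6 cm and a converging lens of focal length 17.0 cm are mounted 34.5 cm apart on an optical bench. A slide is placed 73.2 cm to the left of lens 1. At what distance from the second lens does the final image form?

34.0 cm

Lens 1: 1/d_i1 = 1/f₁ − 1/d_o1 = 1/(17.6) − 1/(73.2) = 0.04316, so d_i1 = 23.17 cm.
The intermediate image is 23.17 cm to the right of lens 1, which is 34.5 − (23.17) = 11.33 cm to the left of lens 2, so d_o2 = +11.33 cm.
Lens 2: 1/d_i2 = 1/f₂ − 1/d_o2 = 1/(17.0) − 1/(11.33) = -0.02944, so d_i2 = -34.0 cm.
The final image is virtual, 34.0 cm to the left of lens 2 (overall magnification ≈ -0.95).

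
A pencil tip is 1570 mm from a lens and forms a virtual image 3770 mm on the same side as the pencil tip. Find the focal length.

Virtual image ⇒ d_i = −3770 mm.
1/f = 1/d_o + 1/d_i = 1/(1570) + 1/(-3770) = 0.0003717, so f = 2690 mm.
Since f is positive, the lens is converging.

f = 2690 mm (converging)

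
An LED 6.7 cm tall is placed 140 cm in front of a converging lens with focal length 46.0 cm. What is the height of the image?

1/d_i = 1/f − 1/d_o = 1/(46.00) − 1/(140) = 0.01460, so d_i = 68.51 cm.
m = −d_i/d_o = -0.4894.
|h_i| = |m|·h_o = 0.4894 × 6.7 = 3.28 cm. The image is real, inverted and reduced, on the far side of the lens.

3.28 cm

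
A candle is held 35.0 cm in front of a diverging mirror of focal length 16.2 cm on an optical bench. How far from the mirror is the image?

11.1 cm

For a diverging mirror, f = -16.2 cm.
Mirror equation: 1/q = 1/f − 1/p = 1/(-16.20) − 1/(35.0) = -0.06173 − 0.02857 = -0.09030, so q = -11.1 cm.
The image is virtual, upright and reduced, behind the mirror.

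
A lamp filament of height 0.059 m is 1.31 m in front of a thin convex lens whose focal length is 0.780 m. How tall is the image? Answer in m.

1/d_i = 1/f − 1/d_o = 1/(0.7800) − 1/(1.31) = 0.5187, so d_i = 1.928 m.
m = −d_i/d_o = -1.472.
|h_i| = |m|·h_o = 1.472 × 0.059 = 0.0868 m. The image is real, inverted and enlarged, on the far side of the lens.

0.0868 m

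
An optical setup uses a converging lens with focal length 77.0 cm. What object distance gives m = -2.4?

m = −d_i/d_o ⇒ d_i = −m·d_o.
1/f = 1/d_o + 1/d_i = 1/d_o − 1/(m·d_o) = (1 − 1/m)/d_o, so d_o = f(1 − 1/m) = (77.00)(1 − 1/(-2.4)) = 109 cm.

109 cm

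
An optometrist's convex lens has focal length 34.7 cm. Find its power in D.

P = +2.88 D

f = 34.7 cm = 0.347 m.
P = 1/f = 1/(0.347 m) = +2.88 D.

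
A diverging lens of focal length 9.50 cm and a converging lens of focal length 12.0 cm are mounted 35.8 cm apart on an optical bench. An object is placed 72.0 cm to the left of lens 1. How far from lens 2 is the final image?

Lens 1 is diverging, so f₁ = −9.50 cm.
Lens 1: 1/d_i1 = 1/f₁ − 1/d_o1 = 1/(-9.50) − 1/(72.0) = -0.1192, so d_i1 = -8.393 cm.
The intermediate image is 8.393 cm to the left of lens 1 (virtual), which is 35.8 − (-8.393) = 44.19 cm to the left of lens 2, so d_o2 = +44.19 cm.
Lens 2: 1/d_i2 = 1/f₂ − 1/d_o2 = 1/(12.0) − 1/(44.19) = 0.06070, so d_i2 = 16.5 cm.
The final image is real, 16.5 cm to the right of lens 2 (overall magnification ≈ -0.043).

16.5 cm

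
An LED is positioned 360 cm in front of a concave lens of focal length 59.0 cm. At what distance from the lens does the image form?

For a concave lens, f = -59.0 cm.
Lens equation: 1/s_i = 1/f − 1/s_o = 1/(-59.00) − 1/(360) = -0.01695 − 0.002778 = -0.01973, so s_i = -50.7 cm.
The image is virtual, upright and reduced, on the same side as the object.

50.7 cm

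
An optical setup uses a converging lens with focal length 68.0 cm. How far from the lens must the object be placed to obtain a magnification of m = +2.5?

m = −d_i/d_o ⇒ d_i = −m·d_o.
1/f = 1/d_o + 1/d_i = 1/d_o − 1/(m·d_o) = (1 − 1/m)/d_o, so d_o = f(1 − 1/m) = (68.00)(1 − 1/(+2.5)) = 40.8 cm.

40.8 cm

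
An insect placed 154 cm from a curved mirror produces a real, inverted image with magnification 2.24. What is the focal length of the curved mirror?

m = −d_i/d_o ⇒ d_i = −m·d_o = −(-2.24)·(154) = 345.0 cm.
1/f = 1/d_o + 1/d_i = 1/(154) + 1/(345.0) = 0.009392, so f = 106 cm.
Since f is positive, the curved mirror is concave.

f = 106 cm (concave)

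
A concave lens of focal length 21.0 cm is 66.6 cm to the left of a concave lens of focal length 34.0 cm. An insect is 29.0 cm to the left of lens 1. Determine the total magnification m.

f₁ = −21.0 cm (diverging).
Lens 1: 1/d_i1 = 1/(-21.0) − 1/(29.0) = -0.08210, so d_i1 = -12.18 cm; m₁ = −d_i1/d_o1 = +0.4200.
d_o2 = 66.6 − (-12.18) = 78.78 cm.
f₂ = −34.0 cm (diverging).
Lens 2: 1/d_i2 = 1/(-34.0) − 1/(78.78) = -0.04211, so d_i2 = -23.75 cm; m₂ = −d_i2/d_o2 = +0.3015.
m = m₁·m₂ = (+0.4200)(+0.3015) = +0.127.

m = +0.127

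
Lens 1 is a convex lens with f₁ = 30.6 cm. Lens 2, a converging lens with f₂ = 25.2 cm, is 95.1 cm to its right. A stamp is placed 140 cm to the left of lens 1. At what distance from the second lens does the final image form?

45.9 cm

Lens 1: 1/d_i1 = 1/f₁ − 1/d_o1 = 1/(30.6) − 1/(140) = 0.02554, so d_i1 = 39.16 cm.
The intermediate image is 39.16 cm to the right of lens 1, which is 95.1 − (39.16) = 55.94 cm to the left of lens 2, so d_o2 = +55.94 cm.
Lens 2: 1/d_i2 = 1/f₂ − 1/d_o2 = 1/(25.2) − 1/(55.94) = 0.02181, so d_i2 = 45.9 cm.
The final image is real, 45.9 cm to the right of lens 2 (overall magnification ≈ 0.23).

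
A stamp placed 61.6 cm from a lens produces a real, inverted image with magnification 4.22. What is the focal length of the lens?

m = −d_i/d_o ⇒ d_i = −m·d_o = −(-4.22)·(61.6) = 260.0 cm.
1/f = 1/d_o + 1/d_i = 1/(61.6) + 1/(260.0) = 0.02008, so f = 49.8 cm.
Since f is positive, the lens is converging.

f = 49.8 cm (converging)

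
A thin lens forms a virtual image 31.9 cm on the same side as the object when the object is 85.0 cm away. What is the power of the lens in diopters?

Virtual image ⇒ d_i = −31.9 cm.
1/f = 1/d_o + 1/d_i = 1/(85.0) + 1/(-31.9) = -0.01958 cm⁻¹.
f = -51.06 cm = -0.5106 m, so P = 1/f = -1.96 D.

P = -1.96 D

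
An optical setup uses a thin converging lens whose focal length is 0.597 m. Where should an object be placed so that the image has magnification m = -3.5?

0.768 m

m = −d_i/d_o ⇒ d_i = −m·d_o.
1/f = 1/d_o + 1/d_i = 1/d_o − 1/(m·d_o) = (1 − 1/m)/d_o, so d_o = f(1 − 1/m) = (0.5970)(1 − 1/(-3.5)) = 0.768 m.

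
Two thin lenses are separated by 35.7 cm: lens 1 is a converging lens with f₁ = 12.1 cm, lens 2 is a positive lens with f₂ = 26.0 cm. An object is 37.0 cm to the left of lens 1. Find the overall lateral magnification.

Lens 1: 1/d_i1 = 1/(12.1) − 1/(37.0) = 0.05562, so d_i1 = 17.98 cm; m₁ = −d_i1/d_o1 = -0.4859.
d_o2 = 35.7 − (17.98) = 17.72 cm.
Lens 2: 1/d_i2 = 1/(26.0) − 1/(17.72) = -0.01797, so d_i2 = -55.64 cm; m₂ = −d_i2/d_o2 = +3.140.
m = m₁·m₂ = (-0.4859)(+3.140) = -1.53.

m = -1.53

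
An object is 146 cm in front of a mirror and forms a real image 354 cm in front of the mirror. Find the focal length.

f = 103 cm (concave)

Real image ⇒ d_i = +354 cm.
1/f = 1/d_o + 1/d_i = 1/(146) + 1/(354) = 0.009674, so f = 103 cm.
Since f is positive, the mirror is concave.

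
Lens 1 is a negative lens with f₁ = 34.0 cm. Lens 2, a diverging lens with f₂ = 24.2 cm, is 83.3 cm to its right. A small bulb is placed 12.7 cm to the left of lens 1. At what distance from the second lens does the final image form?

19.2 cm

Lens 1 is diverging, so f₁ = −34.0 cm.
Lens 1: 1/d_i1 = 1/f₁ − 1/d_o1 = 1/(-34.0) − 1/(12.7) = -0.1082, so d_i1 = -9.246 cm.
The intermediate image is 9.246 cm to the left of lens 1 (virtual), which is 83.3 − (-9.246) = 92.55 cm to the left of lens 2, so d_o2 = +92.55 cm.
Lens 2 is diverging, so f₂ = −24.2 cm.
Lens 2: 1/d_i2 = 1/f₂ − 1/d_o2 = 1/(-24.2) − 1/(92.55) = -0.05213, so d_i2 = -19.2 cm.
The final image is virtual, 19.2 cm to the left of lens 2 (overall magnification ≈ 0.15).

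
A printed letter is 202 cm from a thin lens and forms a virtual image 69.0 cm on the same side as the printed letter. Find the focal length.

Virtual image ⇒ d_i = −69.0 cm.
1/f = 1/d_o + 1/d_i = 1/(202) + 1/(-69.0) = -0.009542, so f = -105 cm.
Since f is negative, the thin lens is diverging.

f = -105 cm (diverging)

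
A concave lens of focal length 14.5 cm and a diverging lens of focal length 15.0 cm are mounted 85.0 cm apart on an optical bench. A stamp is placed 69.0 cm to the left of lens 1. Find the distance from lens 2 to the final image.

13.0 cm

Lens 1 is diverging, so f₁ = −14.5 cm.
Lens 1: 1/d_i1 = 1/f₁ − 1/d_o1 = 1/(-14.5) − 1/(69.0) = -0.08346, so d_i1 = -11.98 cm.
The intermediate image is 11.98 cm to the left of lens 1 (virtual), which is 85.0 − (-11.98) = 96.98 cm to the left of lens 2, so d_o2 = +96.98 cm.
Lens 2 is diverging, so f₂ = −15.0 cm.
Lens 2: 1/d_i2 = 1/f₂ − 1/d_o2 = 1/(-15.0) − 1/(96.98) = -0.07698, so d_i2 = -13.0 cm.
The final image is virtual, 13.0 cm to the left of lens 2 (overall magnification ≈ 0.023).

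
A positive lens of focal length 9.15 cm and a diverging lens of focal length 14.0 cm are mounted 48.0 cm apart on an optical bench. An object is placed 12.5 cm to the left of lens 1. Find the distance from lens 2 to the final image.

6.96 cm

Lens 1: 1/d_i1 = 1/f₁ − 1/d_o1 = 1/(9.15) − 1/(12.5) = 0.02929, so d_i1 = 34.14 cm.
The intermediate image is 34.14 cm to the right of lens 1, which is 48.0 − (34.14) = 13.86 cm to the left of lens 2, so d_o2 = +13.86 cm.
Lens 2 is diverging, so f₂ = −14.0 cm.
Lens 2: 1/d_i2 = 1/f₂ − 1/d_o2 = 1/(-14.0) − 1/(13.86) = -0.1436, so d_i2 = -6.96 cm.
The final image is virtual, 6.96 cm to the left of lens 2 (overall magnification ≈ -1.4).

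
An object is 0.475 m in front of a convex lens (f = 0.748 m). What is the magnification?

m = +2.74

1/d_i = 1/f − 1/d_o = 1/(0.7480) − 1/(0.475) = -0.7684, so d_i = -1.301 m.
m = −d_i/d_o = −(-1.301)/(0.475) = +2.74.
The image is virtual, upright and enlarged, on the same side as the object.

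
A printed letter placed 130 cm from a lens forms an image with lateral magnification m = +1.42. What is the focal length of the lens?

m = −d_i/d_o ⇒ d_i = −m·d_o = −(+1.42)·(130) = -184.6 cm.
1/f = 1/d_o + 1/d_i = 1/(130) + 1/(-184.6) = 0.002275, so f = 440 cm.
Since f is positive, the lens is converging.

f = 440 cm (converging)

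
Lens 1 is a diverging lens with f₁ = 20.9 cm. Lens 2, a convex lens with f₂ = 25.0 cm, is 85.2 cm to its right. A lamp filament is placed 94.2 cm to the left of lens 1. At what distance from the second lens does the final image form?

Lens 1 is diverging, so f₁ = −20.9 cm.
Lens 1: 1/d_i1 = 1/f₁ − 1/d_o1 = 1/(-20.9) − 1/(94.2) = -0.05846, so d_i1 = -17.10 cm.
The intermediate image is 17.10 cm to the left of lens 1 (virtual), which is 85.2 − (-17.10) = 102.3 cm to the left of lens 2, so d_o2 = +102.3 cm.
Lens 2: 1/d_i2 = 1/f₂ − 1/d_o2 = 1/(25.0) − 1/(102.3) = 0.03022, so d_i2 = 33.1 cm.
The final image is real, 33.1 cm to the right of lens 2 (overall magnification ≈ -0.059).

33.1 cm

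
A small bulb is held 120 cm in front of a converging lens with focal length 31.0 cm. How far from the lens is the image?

Thin-lens equation: 1/v = 1/f − 1/u = 1/(31.00) − 1/(120) = 0.03226 − 0.008333 = 0.02392, so v = 41.8 cm.
The image is real, inverted and reduced, on the far side of the lens.

41.8 cm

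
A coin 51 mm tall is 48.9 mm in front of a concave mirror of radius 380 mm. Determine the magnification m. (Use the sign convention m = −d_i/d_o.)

f = R/2 = 380/2 = 190.0 mm.
1/d_i = 1/f − 1/d_o = 1/(190.0) − 1/(48.9) = -0.01519, so d_i = -65.85 mm.
m = −d_i/d_o = −(-65.85)/(48.9) = +1.35.
The image is virtual, upright and enlarged, behind the mirror.

m = +1.35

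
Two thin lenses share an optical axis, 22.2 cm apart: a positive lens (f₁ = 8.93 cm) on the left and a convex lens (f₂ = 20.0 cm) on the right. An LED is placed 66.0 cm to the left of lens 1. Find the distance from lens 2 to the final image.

Lens 1: 1/d_i1 = 1/f₁ − 1/d_o1 = 1/(8.93) − 1/(66.0) = 0.09683, so d_i1 = 10.33 cm.
The intermediate image is 10.33 cm to the right of lens 1, which is 22.2 − (10.33) = 11.87 cm to the left of lens 2, so d_o2 = +11.87 cm.
Lens 2: 1/d_i2 = 1/f₂ − 1/d_o2 = 1/(20.0) − 1/(11.87) = -0.03425, so d_i2 = -29.2 cm.
The final image is virtual, 29.2 cm to the left of lens 2 (overall magnification ≈ -0.39).

29.2 cm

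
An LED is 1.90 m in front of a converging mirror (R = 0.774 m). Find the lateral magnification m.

f = R/2 = 0.774/2 = 0.3870 m.
1/d_i = 1/f − 1/d_o = 1/(0.3870) − 1/(1.90) = 2.058, so d_i = 0.4860 m.
m = −d_i/d_o = −(0.4860)/(1.90) = -0.256.
The image is real, inverted and reduced, in front of the mirror.

m = -0.256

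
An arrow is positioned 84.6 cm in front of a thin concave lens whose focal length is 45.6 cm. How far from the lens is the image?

29.6 cm

For a concave lens, f = -45.6 cm.
Thin-lens equation: 1/s_i = 1/f − 1/s_o = 1/(-45.60) − 1/(84.6) = -0.02193 − 0.01182 = -0.03375, so s_i = -29.6 cm.
The image is virtual, upright and reduced, on the same side as the object.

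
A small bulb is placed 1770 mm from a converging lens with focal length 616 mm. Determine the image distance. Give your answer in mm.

Lens equation: 1/q = 1/f − 1/p = 1/(616.0) − 1/(1770) = 0.001623 − 0.0005650 = 0.001058, so q = 945 mm.
The image is real, inverted and reduced, on the far side of the lens.

945 mm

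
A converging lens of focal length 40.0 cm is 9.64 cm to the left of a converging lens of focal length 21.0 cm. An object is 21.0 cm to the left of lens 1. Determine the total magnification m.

Lens 1: 1/d_i1 = 1/(40.0) − 1/(21.0) = -0.02262, so d_i1 = -44.21 cm; m₁ = −d_i1/d_o1 = +2.105.
d_o2 = 9.64 − (-44.21) = 53.85 cm.
Lens 2: 1/d_i2 = 1/(21.0) − 1/(53.85) = 0.02905, so d_i2 = 34.42 cm; m₂ = −d_i2/d_o2 = -0.6393.
m = m₁·m₂ = (+2.105)(-0.6393) = -1.35.

m = -1.35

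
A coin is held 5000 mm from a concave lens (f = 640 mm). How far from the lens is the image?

567 mm

For a concave lens, f = -640 mm.
Thin-lens equation: 1/d_i = 1/f − 1/d_o = 1/(-640.0) − 1/(5000) = -0.001563 − 0.0002000 = -0.001763, so d_i = -567 mm.
The image is virtual, upright and reduced, on the same side as the object.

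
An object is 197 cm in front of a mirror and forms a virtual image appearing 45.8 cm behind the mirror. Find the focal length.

f = -59.7 cm (convex)

Virtual image ⇒ d_i = −45.8 cm.
1/f = 1/d_o + 1/d_i = 1/(197) + 1/(-45.8) = -0.01676, so f = -59.7 cm.
Since f is negative, the mirror is convex.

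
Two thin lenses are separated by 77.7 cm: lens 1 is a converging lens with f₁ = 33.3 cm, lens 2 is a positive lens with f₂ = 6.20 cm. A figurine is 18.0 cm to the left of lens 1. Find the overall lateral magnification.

Lens 1: 1/d_i1 = 1/(33.3) − 1/(18.0) = -0.02553, so d_i1 = -39.18 cm; m₁ = −d_i1/d_o1 = +2.177.
d_o2 = 77.7 − (-39.18) = 116.9 cm.
Lens 2: 1/d_i2 = 1/(6.20) − 1/(116.9) = 0.1527, so d_i2 = 6.547 cm; m₂ = −d_i2/d_o2 = -0.05601.
m = m₁·m₂ = (+2.177)(-0.05601) = -0.122.

m = -0.122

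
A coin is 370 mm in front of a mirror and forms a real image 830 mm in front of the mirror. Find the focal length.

f = 256 mm (concave)

Real image ⇒ d_i = +830 mm.
1/f = 1/d_o + 1/d_i = 1/(370) + 1/(830) = 0.003908, so f = 256 mm.
Since f is positive, the mirror is concave.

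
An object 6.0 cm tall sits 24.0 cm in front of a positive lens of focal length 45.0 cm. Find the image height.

1/d_i = 1/f − 1/d_o = 1/(45.00) − 1/(24.0) = -0.01944, so d_i = -51.43 cm.
m = −d_i/d_o = +2.143.
|h_i| = |m|·h_o = 2.143 × 6.0 = 12.9 cm. The image is virtual, upright and enlarged, on the same side as the object.

12.9 cm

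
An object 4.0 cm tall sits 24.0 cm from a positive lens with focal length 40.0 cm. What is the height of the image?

1/d_i = 1/f − 1/d_o = 1/(40.00) − 1/(24.0) = -0.01667, so d_i = -60.00 cm.
m = −d_i/d_o = +2.500.
|h_i| = |m|·h_o = 2.500 × 4.0 = 10.0 cm. The image is virtual, upright and enlarged, on the same side as the object.

10.0 cm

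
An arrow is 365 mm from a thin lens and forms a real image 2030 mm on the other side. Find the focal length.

Real image ⇒ d_i = +2030 mm.
1/f = 1/d_o + 1/d_i = 1/(365) + 1/(2030) = 0.003232, so f = 309 mm.
Since f is positive, the thin lens is converging.

f = 309 mm (converging)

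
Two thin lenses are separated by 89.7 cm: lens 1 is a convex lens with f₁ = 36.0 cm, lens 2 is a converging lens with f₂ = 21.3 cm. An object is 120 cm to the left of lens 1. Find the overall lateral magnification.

m = +0.538

Lens 1: 1/d_i1 = 1/(36.0) − 1/(120) = 0.01944, so d_i1 = 51.43 cm; m₁ = −d_i1/d_o1 = -0.4286.
d_o2 = 89.7 − (51.43) = 38.27 cm.
Lens 2: 1/d_i2 = 1/(21.3) − 1/(38.27) = 0.02082, so d_i2 = 48.03 cm; m₂ = −d_i2/d_o2 = -1.255.
m = m₁·m₂ = (-0.4286)(-1.255) = +0.538.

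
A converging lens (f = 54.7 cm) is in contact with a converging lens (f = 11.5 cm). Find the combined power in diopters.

P₁ = 1/f₁ = 1/(0.547 m) = +1.828 D; P₂ = 1/f₂ = 1/(0.115 m) = +8.696 D.
For thin lenses in contact, P = P₁ + P₂ = (+1.828) + (+8.696) = +10.5 D.

P = +10.5 D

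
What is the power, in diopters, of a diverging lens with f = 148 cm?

P = -0.676 D

For a diverging lens, f = −148 cm.
f = -148 cm = -1.48 m.
P = 1/f = 1/(-1.48 m) = -0.676 D.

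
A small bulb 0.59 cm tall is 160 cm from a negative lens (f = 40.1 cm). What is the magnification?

m = +0.200

For a negative lens, f = -40.1 cm.
1/d_i = 1/f − 1/d_o = 1/(-40.10) − 1/(160) = -0.03119, so d_i = -32.06 cm.
m = −d_i/d_o = −(-32.06)/(160) = +0.200.
The image is virtual, upright and reduced, on the same side as the object.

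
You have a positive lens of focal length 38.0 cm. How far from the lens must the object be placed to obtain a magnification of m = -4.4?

46.6 cm

m = −d_i/d_o ⇒ d_i = −m·d_o.
1/f = 1/d_o + 1/d_i = 1/d_o − 1/(m·d_o) = (1 − 1/m)/d_o, so d_o = f(1 − 1/m) = (38.00)(1 − 1/(-4.4)) = 46.6 cm.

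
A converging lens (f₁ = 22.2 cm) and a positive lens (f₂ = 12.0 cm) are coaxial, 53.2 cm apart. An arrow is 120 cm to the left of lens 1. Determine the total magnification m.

m = +0.195

Lens 1: 1/d_i1 = 1/(22.2) − 1/(120) = 0.03671, so d_i1 = 27.24 cm; m₁ = −d_i1/d_o1 = -0.2270.
d_o2 = 53.2 − (27.24) = 25.96 cm.
Lens 2: 1/d_i2 = 1/(12.0) − 1/(25.96) = 0.04481, so d_i2 = 22.32 cm; m₂ = −d_i2/d_o2 = -0.8596.
m = m₁·m₂ = (-0.2270)(-0.8596) = +0.195.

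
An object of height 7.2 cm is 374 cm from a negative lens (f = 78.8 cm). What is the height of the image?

For a negative lens, f = -78.8 cm.
1/d_i = 1/f − 1/d_o = 1/(-78.80) − 1/(374) = -0.01536, so d_i = -65.09 cm.
m = −d_i/d_o = +0.1740.
|h_i| = |m|·h_o = 0.1740 × 7.2 = 1.25 cm. The image is virtual, upright and reduced, on the same side as the object.

1.25 cm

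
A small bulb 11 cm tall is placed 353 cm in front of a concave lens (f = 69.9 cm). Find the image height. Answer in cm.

For a concave lens, f = -69.9 cm.
1/d_i = 1/f − 1/d_o = 1/(-69.90) − 1/(353) = -0.01714, so d_i = -58.35 cm.
m = −d_i/d_o = +0.1653.
|h_i| = |m|·h_o = 0.1653 × 11 = 1.82 cm. The image is virtual, upright and reduced, on the same side as the object.

1.82 cm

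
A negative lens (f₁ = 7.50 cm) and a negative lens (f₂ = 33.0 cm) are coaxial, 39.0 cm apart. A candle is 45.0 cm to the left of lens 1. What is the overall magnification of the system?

f₁ = −7.50 cm (diverging).
Lens 1: 1/d_i1 = 1/(-7.50) − 1/(45.0) = -0.1556, so d_i1 = -6.429 cm; m₁ = −d_i1/d_o1 = +0.1429.
d_o2 = 39.0 − (-6.429) = 45.43 cm.
f₂ = −33.0 cm (diverging).
Lens 2: 1/d_i2 = 1/(-33.0) − 1/(45.43) = -0.05231, so d_i2 = -19.12 cm; m₂ = −d_i2/d_o2 = +0.4208.
m = m₁·m₂ = (+0.1429)(+0.4208) = +0.0601.

m = +0.0601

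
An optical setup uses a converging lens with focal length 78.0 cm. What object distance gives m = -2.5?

109 cm

m = −d_i/d_o ⇒ d_i = −m·d_o.
1/f = 1/d_o + 1/d_i = 1/d_o − 1/(m·d_o) = (1 − 1/m)/d_o, so d_o = f(1 − 1/m) = (78.00)(1 − 1/(-2.5)) = 109 cm.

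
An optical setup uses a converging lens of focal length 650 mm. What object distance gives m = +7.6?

564 mm

m = −d_i/d_o ⇒ d_i = −m·d_o.
1/f = 1/d_o + 1/d_i = 1/d_o − 1/(m·d_o) = (1 − 1/m)/d_o, so d_o = f(1 − 1/m) = (650.0)(1 − 1/(+7.6)) = 564 mm.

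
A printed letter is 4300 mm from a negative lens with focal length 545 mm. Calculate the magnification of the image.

For a negative lens, f = -545 mm.
1/d_i = 1/f − 1/d_o = 1/(-545.0) − 1/(4300) = -0.002067, so d_i = -483.7 mm.
m = −d_i/d_o = −(-483.7)/(4300) = +0.112.
The image is virtual, upright and reduced, on the same side as the object.

m = +0.112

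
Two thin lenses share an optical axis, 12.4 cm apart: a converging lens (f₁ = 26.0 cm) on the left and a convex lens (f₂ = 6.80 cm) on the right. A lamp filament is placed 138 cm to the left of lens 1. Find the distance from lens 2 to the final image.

5.05 cm

Lens 1: 1/d_i1 = 1/f₁ − 1/d_o1 = 1/(26.0) − 1/(138) = 0.03122, so d_i1 = 32.04 cm.
The intermediate image is 32.04 cm to the right of lens 1, which lies 19.64 cm to the right of lens 2 — a virtual object — so d_o2 = −19.64 cm.
Lens 2: 1/d_i2 = 1/f₂ − 1/d_o2 = 1/(6.80) − 1/(-19.64) = 0.1980, so d_i2 = 5.05 cm.
The final image is real, 5.05 cm to the right of lens 2 (overall magnification ≈ -0.060).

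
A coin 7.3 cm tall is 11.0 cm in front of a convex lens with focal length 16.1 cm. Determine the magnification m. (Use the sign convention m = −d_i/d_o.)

1/d_i = 1/f − 1/d_o = 1/(16.10) − 1/(11.0) = -0.02880, so d_i = -34.73 cm.
m = −d_i/d_o = −(-34.73)/(11.0) = +3.16.
The image is virtual, upright and enlarged, on the same side as the object.

m = +3.16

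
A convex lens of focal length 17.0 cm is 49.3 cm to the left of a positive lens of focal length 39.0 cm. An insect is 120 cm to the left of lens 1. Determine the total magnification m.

Lens 1: 1/d_i1 = 1/(17.0) − 1/(120) = 0.05049, so d_i1 = 19.81 cm; m₁ = −d_i1/d_o1 = -0.1651.
d_o2 = 49.3 − (19.81) = 29.49 cm.
Lens 2: 1/d_i2 = 1/(39.0) − 1/(29.49) = -0.008269, so d_i2 = -120.9 cm; m₂ = −d_i2/d_o2 = +4.101.
m = m₁·m₂ = (-0.1651)(+4.101) = -0.677.

m = -0.677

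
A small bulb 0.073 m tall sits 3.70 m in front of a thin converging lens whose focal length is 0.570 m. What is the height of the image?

1/d_i = 1/f − 1/d_o = 1/(0.5700) − 1/(3.70) = 1.484, so d_i = 0.6738 m.
m = −d_i/d_o = -0.1821.
|h_i| = |m|·h_o = 0.1821 × 0.073 = 0.0133 m. The image is real, inverted and reduced, on the far side of the lens.

0.0133 m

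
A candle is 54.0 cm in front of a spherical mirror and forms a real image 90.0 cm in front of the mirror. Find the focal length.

f = 33.8 cm (concave)

Real image ⇒ d_i = +90.0 cm.
1/f = 1/d_o + 1/d_i = 1/(54.0) + 1/(90.0) = 0.02963, so f = 33.8 cm.
Since f is positive, the spherical mirror is concave.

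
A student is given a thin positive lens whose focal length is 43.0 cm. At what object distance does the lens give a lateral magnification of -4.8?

52.0 cm

m = −d_i/d_o ⇒ d_i = −m·d_o.
1/f = 1/d_o + 1/d_i = 1/d_o − 1/(m·d_o) = (1 − 1/m)/d_o, so d_o = f(1 − 1/m) = (43.00)(1 − 1/(-4.8)) = 52.0 cm.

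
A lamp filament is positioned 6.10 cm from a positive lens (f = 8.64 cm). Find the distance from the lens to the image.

Lens equation: 1/v = 1/f − 1/u = 1/(8.640) − 1/(6.10) = 0.1157 − 0.1639 = -0.04819, so v = -20.7 cm.
The image is virtual, upright and enlarged, on the same side as the object.

20.7 cm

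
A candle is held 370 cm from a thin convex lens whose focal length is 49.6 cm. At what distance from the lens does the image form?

Lens equation: 1/s_i = 1/f − 1/s_o = 1/(49.60) − 1/(370) = 0.02016 − 0.002703 = 0.01746, so s_i = 57.3 cm.
The image is real, inverted and reduced, on the far side of the lens.

57.3 cm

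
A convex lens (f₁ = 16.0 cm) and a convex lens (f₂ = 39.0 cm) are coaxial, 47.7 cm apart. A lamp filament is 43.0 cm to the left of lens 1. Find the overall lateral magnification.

Lens 1: 1/d_i1 = 1/(16.0) − 1/(43.0) = 0.03924, so d_i1 = 25.48 cm; m₁ = −d_i1/d_o1 = -0.5926.
d_o2 = 47.7 − (25.48) = 22.22 cm.
Lens 2: 1/d_i2 = 1/(39.0) − 1/(22.22) = -0.01936, so d_i2 = -51.64 cm; m₂ = −d_i2/d_o2 = +2.324.
m = m₁·m₂ = (-0.5926)(+2.324) = -1.38.

m = -1.38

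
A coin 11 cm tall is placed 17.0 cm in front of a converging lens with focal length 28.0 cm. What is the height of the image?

1/d_i = 1/f − 1/d_o = 1/(28.00) − 1/(17.0) = -0.02311, so d_i = -43.27 cm.
m = −d_i/d_o = +2.545.
|h_i| = |m|·h_o = 2.545 × 11 = 28.0 cm. The image is virtual, upright and enlarged, on the same side as the object.

28.0 cm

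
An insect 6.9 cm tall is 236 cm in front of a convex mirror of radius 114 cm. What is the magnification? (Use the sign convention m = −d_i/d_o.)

f = R/2 = 114/2 = 57.00 cm; for a convex mirror, f = -57.00 cm.
1/d_i = 1/f − 1/d_o = 1/(-57.00) − 1/(236) = -0.02178, so d_i = -45.91 cm.
m = −d_i/d_o = −(-45.91)/(236) = +0.195.
The image is virtual, upright and reduced, behind the mirror.

m = +0.195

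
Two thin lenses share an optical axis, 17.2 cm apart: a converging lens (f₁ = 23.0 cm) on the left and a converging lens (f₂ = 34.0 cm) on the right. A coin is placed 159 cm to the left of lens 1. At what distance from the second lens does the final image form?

Lens 1: 1/d_i1 = 1/f₁ − 1/d_o1 = 1/(23.0) − 1/(159) = 0.03719, so d_i1 = 26.89 cm.
The intermediate image is 26.89 cm to the right of lens 1, which lies 9.690 cm to the right of lens 2 — a virtual object — so d_o2 = −9.690 cm.
Lens 2: 1/d_i2 = 1/f₂ − 1/d_o2 = 1/(34.0) − 1/(-9.690) = 0.1326, so d_i2 = 7.54 cm.
The final image is real, 7.54 cm to the right of lens 2 (overall magnification ≈ -0.13).

7.54 cm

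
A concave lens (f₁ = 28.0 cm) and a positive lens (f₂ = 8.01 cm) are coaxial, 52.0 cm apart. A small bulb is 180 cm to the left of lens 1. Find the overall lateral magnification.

m = -0.0158

f₁ = −28.0 cm (diverging).
Lens 1: 1/d_i1 = 1/(-28.0) − 1/(180) = -0.04127, so d_i1 = -24.23 cm; m₁ = −d_i1/d_o1 = +0.1346.
d_o2 = 52.0 − (-24.23) = 76.23 cm.
Lens 2: 1/d_i2 = 1/(8.01) − 1/(76.23) = 0.1117, so d_i2 = 8.950 cm; m₂ = −d_i2/d_o2 = -0.1174.
m = m₁·m₂ = (+0.1346)(-0.1174) = -0.0158.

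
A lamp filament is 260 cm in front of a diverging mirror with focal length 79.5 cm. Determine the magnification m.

m = +0.234

For a diverging mirror, f = -79.5 cm.
1/d_i = 1/f − 1/d_o = 1/(-79.50) − 1/(260) = -0.01642, so d_i = -60.88 cm.
m = −d_i/d_o = −(-60.88)/(260) = +0.234.
The image is virtual, upright and reduced, behind the mirror.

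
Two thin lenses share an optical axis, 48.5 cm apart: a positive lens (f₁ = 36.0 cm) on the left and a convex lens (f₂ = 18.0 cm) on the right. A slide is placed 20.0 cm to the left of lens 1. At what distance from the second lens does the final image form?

22.3 cm

Lens 1: 1/d_i1 = 1/f₁ − 1/d_o1 = 1/(36.0) − 1/(20.0) = -0.02222, so d_i1 = -45.00 cm.
The intermediate image is 45.00 cm to the left of lens 1 (virtual), which is 48.5 − (-45.00) = 93.50 cm to the left of lens 2, so d_o2 = +93.50 cm.
Lens 2: 1/d_i2 = 1/f₂ − 1/d_o2 = 1/(18.0) − 1/(93.50) = 0.04486, so d_i2 = 22.3 cm.
The final image is real, 22.3 cm to the right of lens 2 (overall magnification ≈ -0.54).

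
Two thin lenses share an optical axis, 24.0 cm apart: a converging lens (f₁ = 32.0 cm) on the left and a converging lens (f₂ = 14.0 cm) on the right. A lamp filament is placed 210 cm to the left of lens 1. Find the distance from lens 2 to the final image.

6.94 cm

Lens 1: 1/d_i1 = 1/f₁ − 1/d_o1 = 1/(32.0) − 1/(210) = 0.02649, so d_i1 = 37.75 cm.
The intermediate image is 37.75 cm to the right of lens 1, which lies 13.75 cm to the right of lens 2 — a virtual object — so d_o2 = −13.75 cm.
Lens 2: 1/d_i2 = 1/f₂ − 1/d_o2 = 1/(14.0) − 1/(-13.75) = 0.1442, so d_i2 = 6.94 cm.
The final image is real, 6.94 cm to the right of lens 2 (overall magnification ≈ -0.091).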